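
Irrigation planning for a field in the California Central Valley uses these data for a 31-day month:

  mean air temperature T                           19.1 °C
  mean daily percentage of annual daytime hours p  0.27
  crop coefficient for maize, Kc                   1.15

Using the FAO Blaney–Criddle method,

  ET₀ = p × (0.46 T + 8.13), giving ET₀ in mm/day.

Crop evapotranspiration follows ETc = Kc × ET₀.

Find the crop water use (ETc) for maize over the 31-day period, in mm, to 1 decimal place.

162.8 mm

ET₀ = 0.27 × (0.46 × 19.1 + 8.13) = 0.27 × 16.916 = 4.5673 mm/d
ETc = Kc × ET₀ = 1.15 × 4.5673 = 5.2524 mm/d
Over 31 days: 5.2524 × 31 = 162.824 mm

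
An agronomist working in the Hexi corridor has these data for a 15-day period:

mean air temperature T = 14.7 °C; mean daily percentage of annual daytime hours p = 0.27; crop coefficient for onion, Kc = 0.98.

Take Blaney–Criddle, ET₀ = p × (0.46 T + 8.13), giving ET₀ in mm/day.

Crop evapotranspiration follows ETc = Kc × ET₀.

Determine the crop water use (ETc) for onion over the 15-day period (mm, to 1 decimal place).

ET₀ = 0.27 × (0.46 × 14.7 + 8.13) = 0.27 × 14.892 = 4.0208 mm/d
ETc = Kc × ET₀ = 0.98 × 4.0208 = 3.9404 mm/d
Over 15 days: 3.9404 × 15 = 59.106 mm

59.1 mm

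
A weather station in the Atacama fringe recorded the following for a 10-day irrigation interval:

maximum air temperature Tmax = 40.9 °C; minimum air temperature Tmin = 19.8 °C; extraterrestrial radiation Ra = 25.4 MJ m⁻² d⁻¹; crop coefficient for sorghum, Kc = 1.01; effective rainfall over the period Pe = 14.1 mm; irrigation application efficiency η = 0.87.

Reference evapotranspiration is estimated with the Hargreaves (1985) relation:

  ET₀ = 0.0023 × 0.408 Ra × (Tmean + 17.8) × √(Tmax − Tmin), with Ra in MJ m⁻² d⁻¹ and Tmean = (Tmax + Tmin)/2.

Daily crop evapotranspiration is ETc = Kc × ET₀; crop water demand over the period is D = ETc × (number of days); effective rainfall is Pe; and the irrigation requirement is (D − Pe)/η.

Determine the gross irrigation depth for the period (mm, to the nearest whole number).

45 mm

Tmean = (40.9 + 19.8)/2 = 30.35 °C
0.408 Ra = 0.408 × 25.4 = 10.3632 mm/d equivalent
ET₀ = 0.0023 × 10.3632 × (30.35 + 17.8) × √21.1 = 0.0023 × 10.3632 × 48.15 × 4.5935 = 5.2718 mm/d
ETc = Kc × ET₀ = 1.01 × 5.2718 = 5.3245 mm/d
Crop demand D = ETc × 10 d = 5.3245 × 10 = 53.245 mm
D − Pe = 53.245 − 14.1 = 39.145 mm
Gross irrigation = 39.145 / 0.87 = 44.994 mm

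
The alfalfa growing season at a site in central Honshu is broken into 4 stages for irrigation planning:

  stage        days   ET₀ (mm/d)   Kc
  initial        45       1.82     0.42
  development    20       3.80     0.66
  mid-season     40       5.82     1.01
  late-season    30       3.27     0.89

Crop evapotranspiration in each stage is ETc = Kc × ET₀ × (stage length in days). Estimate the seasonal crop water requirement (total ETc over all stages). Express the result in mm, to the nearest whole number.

407 mm

initial: 0.42 × 1.82 × 45 = 34.40 mm
development: 0.66 × 3.80 × 20 = 50.16 mm
mid-season: 1.01 × 5.82 × 40 = 235.13 mm
late-season: 0.89 × 3.27 × 30 = 87.31 mm
Seasonal total = 407.00 mm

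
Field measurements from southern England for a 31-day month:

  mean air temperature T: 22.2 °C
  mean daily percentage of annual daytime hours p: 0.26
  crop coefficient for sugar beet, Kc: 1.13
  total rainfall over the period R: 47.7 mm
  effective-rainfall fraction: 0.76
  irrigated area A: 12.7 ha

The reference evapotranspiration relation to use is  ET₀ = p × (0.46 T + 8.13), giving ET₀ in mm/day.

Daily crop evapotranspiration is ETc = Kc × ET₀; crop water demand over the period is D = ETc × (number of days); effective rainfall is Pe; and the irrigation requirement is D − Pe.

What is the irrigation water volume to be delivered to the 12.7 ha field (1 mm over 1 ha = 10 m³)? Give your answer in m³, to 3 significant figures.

16600 m³

ET₀ = 0.26 × (0.46 × 22.2 + 8.13) = 0.26 × 18.342 = 4.7689 mm/d
ETc = Kc × ET₀ = 1.13 × 4.7689 = 5.3889 mm/d
Crop demand D = ETc × 31 d = 5.3889 × 31 = 167.056 mm
Pe = 0.76 × 47.7 = 36.252 mm
D − Pe = 167.056 − 36.252 = 130.804 mm
Volume = 130.804 mm × 12.7 ha × 10 = 16612.1 m³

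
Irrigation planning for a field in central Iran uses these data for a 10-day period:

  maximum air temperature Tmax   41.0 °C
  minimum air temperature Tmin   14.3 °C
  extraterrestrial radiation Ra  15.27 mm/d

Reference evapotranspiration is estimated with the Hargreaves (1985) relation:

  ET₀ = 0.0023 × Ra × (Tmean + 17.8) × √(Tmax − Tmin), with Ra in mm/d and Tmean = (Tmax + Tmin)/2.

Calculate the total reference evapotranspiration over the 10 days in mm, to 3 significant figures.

Tmean = (41.0 + 14.3)/2 = 27.65 °C
ET₀ = 0.0023 × 15.27 × (27.65 + 17.8) × √26.7 = 0.0023 × 15.27 × 45.45 × 5.1672 = 8.2481 mm/d
Over 10 days: 8.2481 × 10 = 82.481 mm

82.5 mm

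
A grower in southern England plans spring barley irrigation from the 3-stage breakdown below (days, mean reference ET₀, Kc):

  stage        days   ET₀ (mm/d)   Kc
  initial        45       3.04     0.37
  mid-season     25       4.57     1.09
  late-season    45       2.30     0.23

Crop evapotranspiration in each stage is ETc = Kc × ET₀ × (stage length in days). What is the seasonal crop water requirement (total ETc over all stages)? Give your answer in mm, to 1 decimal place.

199.0 mm

initial: 0.37 × 3.04 × 45 = 50.62 mm
mid-season: 1.09 × 4.57 × 25 = 124.53 mm
late-season: 0.23 × 2.30 × 45 = 23.81 mm
Seasonal total = 198.96 mm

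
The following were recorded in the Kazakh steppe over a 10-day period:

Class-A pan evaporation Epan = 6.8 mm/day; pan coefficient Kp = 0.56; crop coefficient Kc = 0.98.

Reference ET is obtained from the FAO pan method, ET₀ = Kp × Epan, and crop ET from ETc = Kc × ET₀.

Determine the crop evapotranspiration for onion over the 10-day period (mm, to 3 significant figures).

ET₀ = 0.56 × 6.8 = 3.8080 mm/d
ETc = Kc × ET₀ = 0.98 × 3.8080 = 3.7318 mm/d
Over 10 days: 3.7318 × 10 = 37.318 mm

37.3 mm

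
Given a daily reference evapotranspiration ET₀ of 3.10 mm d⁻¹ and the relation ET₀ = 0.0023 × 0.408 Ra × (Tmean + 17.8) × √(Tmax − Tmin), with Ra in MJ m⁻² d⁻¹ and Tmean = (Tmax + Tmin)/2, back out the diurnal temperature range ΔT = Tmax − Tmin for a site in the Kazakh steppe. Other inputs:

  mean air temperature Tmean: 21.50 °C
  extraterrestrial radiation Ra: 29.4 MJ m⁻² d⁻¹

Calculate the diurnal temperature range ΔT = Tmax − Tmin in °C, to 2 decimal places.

√ΔT = ET₀ / [0.0023 × 0.408 × Ra × (Tmean+17.8)] = 3.10 / (0.0023 × 11.9952 × 39.30) = 2.8591
ΔT = 2.8591² = 8.174 °C

8.17 °C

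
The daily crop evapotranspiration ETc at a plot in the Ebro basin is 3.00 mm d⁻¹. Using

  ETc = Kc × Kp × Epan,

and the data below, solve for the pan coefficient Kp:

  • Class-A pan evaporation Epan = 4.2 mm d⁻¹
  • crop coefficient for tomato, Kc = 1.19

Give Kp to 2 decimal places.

0.60

ETc = Kc × Kp × Epan  ⇒  Kp = ETc / (Kc × Epan)
Kp = 3.00 / (1.19 × 4.2) = 3.00 / 4.998 = 0.6002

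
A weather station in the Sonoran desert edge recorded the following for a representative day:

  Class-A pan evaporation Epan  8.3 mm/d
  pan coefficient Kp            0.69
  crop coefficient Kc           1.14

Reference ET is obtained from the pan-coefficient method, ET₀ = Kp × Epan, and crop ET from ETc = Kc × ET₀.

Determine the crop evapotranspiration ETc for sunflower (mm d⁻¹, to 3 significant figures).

6.53 mm d⁻¹

ET₀ = 0.69 × 8.3 = 5.7270 mm/d
ETc = Kc × ET₀ = 1.14 × 5.7270 = 6.5288 mm/d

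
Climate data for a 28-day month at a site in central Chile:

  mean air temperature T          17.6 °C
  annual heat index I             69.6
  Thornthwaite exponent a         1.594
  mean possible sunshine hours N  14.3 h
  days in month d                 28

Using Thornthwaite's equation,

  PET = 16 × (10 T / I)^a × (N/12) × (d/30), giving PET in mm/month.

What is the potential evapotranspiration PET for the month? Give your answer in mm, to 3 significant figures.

78.1 mm

10T/I = 10 × 17.6 / 69.6 = 2.5287
(10T/I)^a = 2.5287^1.594 = 4.3875
Uncorrected PET = 16 × 4.3875 = 70.200 mm
Correction = (N/12)(d/30) = (14.3/12)(28/30) = 1.1122
PET = 70.200 × 1.1122 = 78.076 mm/month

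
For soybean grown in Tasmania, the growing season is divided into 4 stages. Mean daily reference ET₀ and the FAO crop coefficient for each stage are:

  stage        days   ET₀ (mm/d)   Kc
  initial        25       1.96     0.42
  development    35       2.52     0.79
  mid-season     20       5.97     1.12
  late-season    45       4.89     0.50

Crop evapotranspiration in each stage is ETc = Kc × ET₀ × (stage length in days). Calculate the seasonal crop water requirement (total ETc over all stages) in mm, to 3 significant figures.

initial: 0.42 × 1.96 × 25 = 20.58 mm
development: 0.79 × 2.52 × 35 = 69.68 mm
mid-season: 1.12 × 5.97 × 20 = 133.73 mm
late-season: 0.50 × 4.89 × 45 = 110.03 mm
Seasonal total = 334.02 mm

334 mm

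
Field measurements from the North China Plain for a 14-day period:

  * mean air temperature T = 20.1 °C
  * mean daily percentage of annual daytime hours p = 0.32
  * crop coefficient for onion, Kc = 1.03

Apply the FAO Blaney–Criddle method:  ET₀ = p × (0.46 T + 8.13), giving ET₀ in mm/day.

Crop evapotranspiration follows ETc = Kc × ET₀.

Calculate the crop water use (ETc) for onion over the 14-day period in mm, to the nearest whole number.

80 mm

ET₀ = 0.32 × (0.46 × 20.1 + 8.13) = 0.32 × 17.376 = 5.5603 mm/d
ETc = Kc × ET₀ = 1.03 × 5.5603 = 5.7271 mm/d
Over 14 days: 5.7271 × 14 = 80.179 mm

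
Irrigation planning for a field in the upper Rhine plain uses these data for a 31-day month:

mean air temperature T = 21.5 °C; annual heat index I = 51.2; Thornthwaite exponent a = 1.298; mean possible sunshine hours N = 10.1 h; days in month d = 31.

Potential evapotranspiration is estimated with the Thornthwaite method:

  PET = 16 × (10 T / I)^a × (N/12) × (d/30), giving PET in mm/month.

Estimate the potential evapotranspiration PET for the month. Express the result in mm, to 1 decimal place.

89.6 mm

10T/I = 10 × 21.5 / 51.2 = 4.1992
(10T/I)^a = 4.1992^1.298 = 6.4398
Uncorrected PET = 16 × 6.4398 = 103.037 mm
Correction = (N/12)(d/30) = (10.1/12)(31/30) = 0.8697
PET = 103.037 × 0.8697 = 89.611 mm/month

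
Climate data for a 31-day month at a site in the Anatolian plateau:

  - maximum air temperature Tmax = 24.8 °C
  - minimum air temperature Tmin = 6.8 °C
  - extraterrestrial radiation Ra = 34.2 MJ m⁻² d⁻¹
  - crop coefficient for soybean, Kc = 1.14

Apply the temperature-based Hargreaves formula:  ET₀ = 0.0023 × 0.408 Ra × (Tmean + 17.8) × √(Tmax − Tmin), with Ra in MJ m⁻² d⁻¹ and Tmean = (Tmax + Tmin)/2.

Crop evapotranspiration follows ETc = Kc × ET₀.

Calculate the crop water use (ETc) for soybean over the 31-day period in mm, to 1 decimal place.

Tmean = (24.8 + 6.8)/2 = 15.80 °C
0.408 Ra = 0.408 × 34.2 = 13.9536 mm/d equivalent
ET₀ = 0.0023 × 13.9536 × (15.80 + 17.8) × √18.0 = 0.0023 × 13.9536 × 33.60 × 4.2426 = 4.5749 mm/d
ETc = Kc × ET₀ = 1.14 × 4.5749 = 5.2154 mm/d
Over 31 days: 5.2154 × 31 = 161.677 mm

161.7 mm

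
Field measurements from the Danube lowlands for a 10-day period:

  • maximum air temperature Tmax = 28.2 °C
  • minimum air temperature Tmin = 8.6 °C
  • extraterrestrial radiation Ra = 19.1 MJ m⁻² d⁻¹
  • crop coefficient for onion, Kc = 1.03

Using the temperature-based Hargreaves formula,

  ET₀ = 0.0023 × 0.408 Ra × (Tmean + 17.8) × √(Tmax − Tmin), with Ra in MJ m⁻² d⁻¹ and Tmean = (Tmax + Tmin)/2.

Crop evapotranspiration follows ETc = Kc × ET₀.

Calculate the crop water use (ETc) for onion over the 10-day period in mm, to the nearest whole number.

Tmean = (28.2 + 8.6)/2 = 18.40 °C
0.408 Ra = 0.408 × 19.1 = 7.7928 mm/d equivalent
ET₀ = 0.0023 × 7.7928 × (18.40 + 17.8) × √19.6 = 0.0023 × 7.7928 × 36.20 × 4.4272 = 2.8725 mm/d
ETc = Kc × ET₀ = 1.03 × 2.8725 = 2.9587 mm/d
Over 10 days: 2.9587 × 10 = 29.587 mm

30 mm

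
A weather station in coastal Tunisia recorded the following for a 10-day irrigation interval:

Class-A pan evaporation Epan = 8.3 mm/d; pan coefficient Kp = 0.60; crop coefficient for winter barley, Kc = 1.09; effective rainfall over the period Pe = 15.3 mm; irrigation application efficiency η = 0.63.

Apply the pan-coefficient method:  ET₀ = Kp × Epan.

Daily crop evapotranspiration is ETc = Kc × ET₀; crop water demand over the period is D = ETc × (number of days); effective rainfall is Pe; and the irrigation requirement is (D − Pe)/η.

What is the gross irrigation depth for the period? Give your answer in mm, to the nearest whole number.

62 mm

ET₀ = 0.60 × 8.3 = 4.9800 mm/d
ETc = Kc × ET₀ = 1.09 × 4.9800 = 5.4282 mm/d
Crop demand D = ETc × 10 d = 5.4282 × 10 = 54.282 mm
D − Pe = 54.282 − 15.3 = 38.982 mm
Gross irrigation = 38.982 / 0.63 = 61.876 mm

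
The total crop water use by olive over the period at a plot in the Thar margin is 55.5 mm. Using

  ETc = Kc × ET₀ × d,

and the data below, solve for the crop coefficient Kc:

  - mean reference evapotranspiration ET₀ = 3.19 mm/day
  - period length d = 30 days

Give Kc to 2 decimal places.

ETc = Kc × ET₀ × d  ⇒  Kc = ETc / (ET₀ × d)
Kc = 55.5 / (3.19 × 30) = 55.5 / 95.70 = 0.5799

0.58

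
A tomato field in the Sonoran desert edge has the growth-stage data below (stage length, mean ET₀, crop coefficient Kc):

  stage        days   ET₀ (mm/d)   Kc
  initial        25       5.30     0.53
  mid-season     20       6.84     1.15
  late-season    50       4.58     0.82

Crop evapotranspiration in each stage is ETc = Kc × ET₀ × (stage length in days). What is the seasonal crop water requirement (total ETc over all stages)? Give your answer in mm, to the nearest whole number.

415 mm

initial: 0.53 × 5.30 × 25 = 70.23 mm
mid-season: 1.15 × 6.84 × 20 = 157.32 mm
late-season: 0.82 × 4.58 × 50 = 187.78 mm
Seasonal total = 415.33 mm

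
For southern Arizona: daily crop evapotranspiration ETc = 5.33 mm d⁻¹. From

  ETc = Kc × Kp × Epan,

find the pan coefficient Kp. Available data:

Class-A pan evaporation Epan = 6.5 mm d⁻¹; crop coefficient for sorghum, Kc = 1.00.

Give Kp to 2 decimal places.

0.82

ETc = Kc × Kp × Epan  ⇒  Kp = ETc / (Kc × Epan)
Kp = 5.33 / (1.00 × 6.5) = 5.33 / 6.500 = 0.8200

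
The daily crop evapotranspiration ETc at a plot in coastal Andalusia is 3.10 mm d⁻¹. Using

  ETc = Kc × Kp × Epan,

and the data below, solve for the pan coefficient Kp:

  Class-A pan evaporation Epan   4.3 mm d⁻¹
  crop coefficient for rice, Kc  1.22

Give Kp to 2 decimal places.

ETc = Kc × Kp × Epan  ⇒  Kp = ETc / (Kc × Epan)
Kp = 3.10 / (1.22 × 4.3) = 3.10 / 5.246 = 0.5909

0.59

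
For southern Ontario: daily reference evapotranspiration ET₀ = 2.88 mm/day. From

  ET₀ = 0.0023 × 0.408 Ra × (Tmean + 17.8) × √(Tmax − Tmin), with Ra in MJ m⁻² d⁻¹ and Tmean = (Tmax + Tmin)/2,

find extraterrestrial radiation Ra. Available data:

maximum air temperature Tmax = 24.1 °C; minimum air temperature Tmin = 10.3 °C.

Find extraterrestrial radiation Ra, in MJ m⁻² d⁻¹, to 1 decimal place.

Tmean = (24.1+10.3)/2 = 17.20 °C; ΔT = 13.8
Ra = ET₀ / [0.0023 × 0.408 × (Tmean+17.8) × √ΔT]
   = 2.88 / (0.0023 × 0.408 × 35.00 × 3.7148) = 23.605 MJ m⁻² d⁻¹

23.6 MJ m⁻² d⁻¹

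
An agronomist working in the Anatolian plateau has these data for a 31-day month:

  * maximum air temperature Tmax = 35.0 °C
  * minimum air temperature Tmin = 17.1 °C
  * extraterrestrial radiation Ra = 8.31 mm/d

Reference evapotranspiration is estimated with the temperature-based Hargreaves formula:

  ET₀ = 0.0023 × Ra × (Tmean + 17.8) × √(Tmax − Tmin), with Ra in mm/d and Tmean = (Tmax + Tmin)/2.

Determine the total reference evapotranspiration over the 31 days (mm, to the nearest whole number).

110 mm

Tmean = (35.0 + 17.1)/2 = 26.05 °C
ET₀ = 0.0023 × 8.31 × (26.05 + 17.8) × √17.9 = 0.0023 × 8.31 × 43.85 × 4.2308 = 3.5459 mm/d
Over 31 days: 3.5459 × 31 = 109.923 mm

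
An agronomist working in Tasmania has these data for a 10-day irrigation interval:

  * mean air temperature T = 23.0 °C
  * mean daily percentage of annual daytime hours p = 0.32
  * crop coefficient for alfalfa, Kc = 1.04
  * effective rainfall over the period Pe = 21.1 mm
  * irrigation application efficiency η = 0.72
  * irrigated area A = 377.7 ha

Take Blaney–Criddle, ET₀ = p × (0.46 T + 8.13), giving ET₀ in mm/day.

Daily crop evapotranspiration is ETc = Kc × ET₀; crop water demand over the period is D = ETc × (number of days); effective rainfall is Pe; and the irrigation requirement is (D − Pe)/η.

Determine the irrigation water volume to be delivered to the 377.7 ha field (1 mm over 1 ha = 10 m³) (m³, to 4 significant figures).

ET₀ = 0.32 × (0.46 × 23.0 + 8.13) = 0.32 × 18.710 = 5.9872 mm/d
ETc = Kc × ET₀ = 1.04 × 5.9872 = 6.2267 mm/d
Crop demand D = ETc × 10 d = 6.2267 × 10 = 62.267 mm
D − Pe = 62.267 − 21.1 = 41.167 mm
Gross irrigation = 41.167 / 0.72 = 57.176 mm
Volume = 57.176 mm × 377.7 ha × 10 = 215953.8 m³

216000 m³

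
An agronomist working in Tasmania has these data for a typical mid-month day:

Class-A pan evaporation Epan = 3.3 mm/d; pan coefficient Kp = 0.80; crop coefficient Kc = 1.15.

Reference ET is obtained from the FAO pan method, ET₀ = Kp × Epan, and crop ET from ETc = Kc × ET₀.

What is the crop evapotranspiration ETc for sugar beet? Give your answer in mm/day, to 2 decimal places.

ET₀ = 0.80 × 3.3 = 2.6400 mm/d
ETc = Kc × ET₀ = 1.15 × 2.6400 = 3.0360 mm/d

3.04 mm/day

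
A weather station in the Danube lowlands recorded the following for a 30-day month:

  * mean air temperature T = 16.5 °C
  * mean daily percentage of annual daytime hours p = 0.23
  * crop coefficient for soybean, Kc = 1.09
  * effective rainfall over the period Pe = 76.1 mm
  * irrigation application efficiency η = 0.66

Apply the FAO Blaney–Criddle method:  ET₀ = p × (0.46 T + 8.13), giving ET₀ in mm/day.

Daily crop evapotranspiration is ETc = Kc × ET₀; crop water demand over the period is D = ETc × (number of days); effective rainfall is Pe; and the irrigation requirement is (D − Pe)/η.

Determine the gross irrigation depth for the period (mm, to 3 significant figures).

63.8 mm

ET₀ = 0.23 × (0.46 × 16.5 + 8.13) = 0.23 × 15.720 = 3.6156 mm/d
ETc = Kc × ET₀ = 1.09 × 3.6156 = 3.9410 mm/d
Crop demand D = ETc × 30 d = 3.9410 × 30 = 118.230 mm
D − Pe = 118.230 − 76.1 = 42.130 mm
Gross irrigation = 42.130 / 0.66 = 63.833 mm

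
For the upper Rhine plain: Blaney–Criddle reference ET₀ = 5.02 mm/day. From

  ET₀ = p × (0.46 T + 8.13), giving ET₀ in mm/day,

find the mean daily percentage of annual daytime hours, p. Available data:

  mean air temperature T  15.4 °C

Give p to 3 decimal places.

p = ET₀ / (0.46 T + 8.13) = 5.02 / (0.46 × 15.4 + 8.13) = 5.02 / 15.214 = 0.3300

0.330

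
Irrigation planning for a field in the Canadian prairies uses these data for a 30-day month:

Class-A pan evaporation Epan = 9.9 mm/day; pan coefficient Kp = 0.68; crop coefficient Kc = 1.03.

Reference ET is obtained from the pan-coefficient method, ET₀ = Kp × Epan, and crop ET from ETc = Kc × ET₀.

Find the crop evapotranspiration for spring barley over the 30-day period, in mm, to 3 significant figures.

208 mm

ET₀ = 0.68 × 9.9 = 6.7320 mm/d
ETc = Kc × ET₀ = 1.03 × 6.7320 = 6.9340 mm/d
Over 30 days: 6.9340 × 30 = 208.020 mm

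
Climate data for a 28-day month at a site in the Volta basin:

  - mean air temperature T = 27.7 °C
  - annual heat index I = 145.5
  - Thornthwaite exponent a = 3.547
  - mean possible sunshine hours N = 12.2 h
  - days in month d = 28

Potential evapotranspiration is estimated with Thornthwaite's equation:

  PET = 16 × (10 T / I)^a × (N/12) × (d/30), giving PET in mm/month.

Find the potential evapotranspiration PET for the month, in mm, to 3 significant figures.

149 mm

10T/I = 10 × 27.7 / 145.5 = 1.9038
(10T/I)^a = 1.9038^3.547 = 9.8133
Uncorrected PET = 16 × 9.8133 = 157.013 mm
Correction = (N/12)(d/30) = (12.2/12)(28/30) = 0.9489
PET = 157.013 × 0.9489 = 148.990 mm/month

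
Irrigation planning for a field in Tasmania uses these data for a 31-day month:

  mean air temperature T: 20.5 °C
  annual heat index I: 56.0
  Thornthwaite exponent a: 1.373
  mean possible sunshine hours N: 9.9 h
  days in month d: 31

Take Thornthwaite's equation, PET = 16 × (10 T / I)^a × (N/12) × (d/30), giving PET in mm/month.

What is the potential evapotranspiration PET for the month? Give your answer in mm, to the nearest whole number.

81 mm

10T/I = 10 × 20.5 / 56.0 = 3.6607
(10T/I)^a = 3.6607^1.373 = 5.9398
Uncorrected PET = 16 × 5.9398 = 95.037 mm
Correction = (N/12)(d/30) = (9.9/12)(31/30) = 0.8525
PET = 95.037 × 0.8525 = 81.019 mm/month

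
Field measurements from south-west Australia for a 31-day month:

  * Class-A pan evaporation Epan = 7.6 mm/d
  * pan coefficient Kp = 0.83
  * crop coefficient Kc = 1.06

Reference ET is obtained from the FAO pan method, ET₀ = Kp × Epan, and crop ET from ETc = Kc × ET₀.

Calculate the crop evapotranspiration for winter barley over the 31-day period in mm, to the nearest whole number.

207 mm

ET₀ = 0.83 × 7.6 = 6.3080 mm/d
ETc = Kc × ET₀ = 1.06 × 6.3080 = 6.6865 mm/d
Over 31 days: 6.6865 × 31 = 207.282 mm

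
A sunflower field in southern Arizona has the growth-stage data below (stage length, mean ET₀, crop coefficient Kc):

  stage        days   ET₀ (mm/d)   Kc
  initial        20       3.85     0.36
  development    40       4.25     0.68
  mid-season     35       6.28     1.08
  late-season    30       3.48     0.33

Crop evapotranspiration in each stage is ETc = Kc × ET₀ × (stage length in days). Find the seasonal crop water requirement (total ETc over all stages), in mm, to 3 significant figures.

415 mm

initial: 0.36 × 3.85 × 20 = 27.72 mm
development: 0.68 × 4.25 × 40 = 115.60 mm
mid-season: 1.08 × 6.28 × 35 = 237.38 mm
late-season: 0.33 × 3.48 × 30 = 34.45 mm
Seasonal total = 415.15 mm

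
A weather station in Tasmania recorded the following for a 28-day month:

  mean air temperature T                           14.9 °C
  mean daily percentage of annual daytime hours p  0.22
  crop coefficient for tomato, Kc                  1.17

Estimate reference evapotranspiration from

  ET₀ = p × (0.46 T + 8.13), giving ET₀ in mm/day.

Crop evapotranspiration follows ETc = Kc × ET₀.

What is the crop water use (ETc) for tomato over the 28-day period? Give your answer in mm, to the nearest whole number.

ET₀ = 0.22 × (0.46 × 14.9 + 8.13) = 0.22 × 14.984 = 3.2965 mm/d
ETc = Kc × ET₀ = 1.17 × 3.2965 = 3.8569 mm/d
Over 28 days: 3.8569 × 28 = 107.993 mm

108 mm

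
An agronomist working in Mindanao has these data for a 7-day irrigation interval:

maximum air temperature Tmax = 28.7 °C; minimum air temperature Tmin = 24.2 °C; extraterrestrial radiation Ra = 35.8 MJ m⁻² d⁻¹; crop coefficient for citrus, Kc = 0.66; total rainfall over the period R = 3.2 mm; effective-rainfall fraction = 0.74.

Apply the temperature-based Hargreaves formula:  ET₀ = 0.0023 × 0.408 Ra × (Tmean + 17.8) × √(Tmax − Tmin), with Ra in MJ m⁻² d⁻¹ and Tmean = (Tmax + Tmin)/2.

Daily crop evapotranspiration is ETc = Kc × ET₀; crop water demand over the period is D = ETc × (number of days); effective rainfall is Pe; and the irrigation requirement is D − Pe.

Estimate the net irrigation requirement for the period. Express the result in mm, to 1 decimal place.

12.2 mm

Tmean = (28.7 + 24.2)/2 = 26.45 °C
0.408 Ra = 0.408 × 35.8 = 14.6064 mm/d equivalent
ET₀ = 0.0023 × 14.6064 × (26.45 + 17.8) × √4.5 = 0.0023 × 14.6064 × 44.25 × 2.1213 = 3.1535 mm/d
ETc = Kc × ET₀ = 0.66 × 3.1535 = 2.0813 mm/d
Crop demand D = ETc × 7 d = 2.0813 × 7 = 14.569 mm
Pe = 0.74 × 3.2 = 2.368 mm
D − Pe = 14.569 − 2.368 = 12.201 mm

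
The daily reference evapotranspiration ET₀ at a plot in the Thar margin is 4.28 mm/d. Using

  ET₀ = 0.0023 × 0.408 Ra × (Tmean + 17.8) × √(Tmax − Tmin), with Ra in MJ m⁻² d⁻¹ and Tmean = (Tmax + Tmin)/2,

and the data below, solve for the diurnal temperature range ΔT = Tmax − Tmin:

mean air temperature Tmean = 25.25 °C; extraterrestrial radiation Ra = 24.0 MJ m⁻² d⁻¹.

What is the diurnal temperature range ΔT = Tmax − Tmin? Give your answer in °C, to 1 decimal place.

19.5 °C

√ΔT = ET₀ / [0.0023 × 0.408 × Ra × (Tmean+17.8)] = 4.28 / (0.0023 × 9.7920 × 43.05) = 4.4144
ΔT = 4.4144² = 19.487 °C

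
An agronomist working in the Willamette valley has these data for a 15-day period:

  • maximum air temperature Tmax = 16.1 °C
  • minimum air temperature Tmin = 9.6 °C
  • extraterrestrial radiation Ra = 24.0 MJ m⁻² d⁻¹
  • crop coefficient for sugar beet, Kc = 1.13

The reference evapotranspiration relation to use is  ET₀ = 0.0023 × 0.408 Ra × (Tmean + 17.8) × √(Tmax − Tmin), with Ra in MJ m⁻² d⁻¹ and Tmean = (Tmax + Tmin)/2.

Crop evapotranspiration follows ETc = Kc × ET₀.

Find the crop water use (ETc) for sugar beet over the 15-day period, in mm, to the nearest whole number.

Tmean = (16.1 + 9.6)/2 = 12.85 °C
0.408 Ra = 0.408 × 24.0 = 9.7920 mm/d equivalent
ET₀ = 0.0023 × 9.7920 × (12.85 + 17.8) × √6.5 = 0.0023 × 9.7920 × 30.65 × 2.5495 = 1.7599 mm/d
ETc = Kc × ET₀ = 1.13 × 1.7599 = 1.9887 mm/d
Over 15 days: 1.9887 × 15 = 29.831 mm

30 mm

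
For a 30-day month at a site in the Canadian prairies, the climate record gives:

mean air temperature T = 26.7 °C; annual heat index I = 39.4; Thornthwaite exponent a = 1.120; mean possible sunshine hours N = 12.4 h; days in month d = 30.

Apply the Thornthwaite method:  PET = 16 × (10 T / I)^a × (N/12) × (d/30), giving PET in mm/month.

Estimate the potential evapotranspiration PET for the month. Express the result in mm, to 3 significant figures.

141 mm

10T/I = 10 × 26.7 / 39.4 = 6.7766
(10T/I)^a = 6.7766^1.120 = 8.5258
Uncorrected PET = 16 × 8.5258 = 136.413 mm
Correction = (N/12)(d/30) = (12.4/12)(30/30) = 1.0333
PET = 136.413 × 1.0333 = 140.956 mm/month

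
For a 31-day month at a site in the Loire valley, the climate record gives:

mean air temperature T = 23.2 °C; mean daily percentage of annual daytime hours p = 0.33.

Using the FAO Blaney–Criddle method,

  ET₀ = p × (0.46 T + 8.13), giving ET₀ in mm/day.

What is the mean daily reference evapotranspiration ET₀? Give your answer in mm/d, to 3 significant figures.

6.20 mm/d

ET₀ = 0.33 × (0.46 × 23.2 + 8.13) = 0.33 × 18.802 = 6.2047 mm/d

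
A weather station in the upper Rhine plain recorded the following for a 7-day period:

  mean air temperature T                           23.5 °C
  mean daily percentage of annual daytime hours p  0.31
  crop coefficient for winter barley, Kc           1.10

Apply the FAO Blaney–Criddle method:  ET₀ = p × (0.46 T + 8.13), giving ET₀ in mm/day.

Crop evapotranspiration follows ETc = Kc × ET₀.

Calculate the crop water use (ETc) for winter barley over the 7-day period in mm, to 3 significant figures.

ET₀ = 0.31 × (0.46 × 23.5 + 8.13) = 0.31 × 18.940 = 5.8714 mm/d
ETc = Kc × ET₀ = 1.10 × 5.8714 = 6.4585 mm/d
Over 7 days: 6.4585 × 7 = 45.210 mm

45.2 mm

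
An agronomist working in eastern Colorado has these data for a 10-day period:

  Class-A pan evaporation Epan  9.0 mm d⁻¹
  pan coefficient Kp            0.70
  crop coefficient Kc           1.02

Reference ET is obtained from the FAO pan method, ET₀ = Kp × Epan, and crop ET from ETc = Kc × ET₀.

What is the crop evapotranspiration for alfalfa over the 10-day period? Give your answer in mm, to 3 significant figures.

64.3 mm

ET₀ = 0.70 × 9.0 = 6.3000 mm/d
ETc = Kc × ET₀ = 1.02 × 6.3000 = 6.4260 mm/d
Over 10 days: 6.4260 × 10 = 64.260 mm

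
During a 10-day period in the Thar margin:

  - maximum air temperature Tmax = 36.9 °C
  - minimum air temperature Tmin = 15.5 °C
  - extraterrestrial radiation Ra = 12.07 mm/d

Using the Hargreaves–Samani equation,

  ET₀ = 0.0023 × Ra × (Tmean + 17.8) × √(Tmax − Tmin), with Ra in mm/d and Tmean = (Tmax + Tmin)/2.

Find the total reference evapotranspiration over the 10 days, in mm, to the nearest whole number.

Tmean = (36.9 + 15.5)/2 = 26.20 °C
ET₀ = 0.0023 × 12.07 × (26.20 + 17.8) × √21.4 = 0.0023 × 12.07 × 44.00 × 4.6260 = 5.6506 mm/d
Over 10 days: 5.6506 × 10 = 56.506 mm

57 mm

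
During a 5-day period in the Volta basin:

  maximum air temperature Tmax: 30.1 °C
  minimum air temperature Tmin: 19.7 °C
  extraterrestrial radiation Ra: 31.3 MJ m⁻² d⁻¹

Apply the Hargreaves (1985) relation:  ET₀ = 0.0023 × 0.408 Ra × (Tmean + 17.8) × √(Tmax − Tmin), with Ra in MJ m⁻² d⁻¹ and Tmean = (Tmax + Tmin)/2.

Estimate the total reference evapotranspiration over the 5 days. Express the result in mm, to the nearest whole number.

20 mm

Tmean = (30.1 + 19.7)/2 = 24.90 °C
0.408 Ra = 0.408 × 31.3 = 12.7704 mm/d equivalent
ET₀ = 0.0023 × 12.7704 × (24.90 + 17.8) × √10.4 = 0.0023 × 12.7704 × 42.70 × 3.2249 = 4.0446 mm/d
Over 5 days: 4.0446 × 5 = 20.223 mm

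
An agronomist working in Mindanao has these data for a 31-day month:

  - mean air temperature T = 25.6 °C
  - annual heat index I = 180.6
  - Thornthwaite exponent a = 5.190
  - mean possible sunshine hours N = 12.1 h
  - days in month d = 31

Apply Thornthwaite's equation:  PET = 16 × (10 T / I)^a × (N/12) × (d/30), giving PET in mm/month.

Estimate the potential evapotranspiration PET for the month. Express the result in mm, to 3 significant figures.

10T/I = 10 × 25.6 / 180.6 = 1.4175
(10T/I)^a = 1.4175^5.190 = 6.1151
Uncorrected PET = 16 × 6.1151 = 97.842 mm
Correction = (N/12)(d/30) = (12.1/12)(31/30) = 1.0419
PET = 97.842 × 1.0419 = 101.942 mm/month

102 mm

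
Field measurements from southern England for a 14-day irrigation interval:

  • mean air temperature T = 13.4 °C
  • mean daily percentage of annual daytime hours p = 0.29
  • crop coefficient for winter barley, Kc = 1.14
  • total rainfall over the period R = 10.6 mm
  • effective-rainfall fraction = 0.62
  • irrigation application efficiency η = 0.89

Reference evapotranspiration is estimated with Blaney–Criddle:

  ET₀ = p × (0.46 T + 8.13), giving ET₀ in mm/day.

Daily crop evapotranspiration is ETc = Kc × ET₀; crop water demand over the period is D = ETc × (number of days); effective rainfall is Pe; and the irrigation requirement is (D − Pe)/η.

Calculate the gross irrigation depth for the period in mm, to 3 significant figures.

67.0 mm

ET₀ = 0.29 × (0.46 × 13.4 + 8.13) = 0.29 × 14.294 = 4.1453 mm/d
ETc = Kc × ET₀ = 1.14 × 4.1453 = 4.7256 mm/d
Crop demand D = ETc × 14 d = 4.7256 × 14 = 66.158 mm
Pe = 0.62 × 10.6 = 6.572 mm
D − Pe = 66.158 − 6.572 = 59.586 mm
Gross irrigation = 59.586 / 0.89 = 66.951 mm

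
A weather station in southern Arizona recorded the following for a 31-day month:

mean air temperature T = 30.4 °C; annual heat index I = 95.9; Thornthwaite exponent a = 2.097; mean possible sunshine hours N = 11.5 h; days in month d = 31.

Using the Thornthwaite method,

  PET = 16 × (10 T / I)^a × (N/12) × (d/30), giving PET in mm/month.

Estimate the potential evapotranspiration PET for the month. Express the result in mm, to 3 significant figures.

10T/I = 10 × 30.4 / 95.9 = 3.1700
(10T/I)^a = 3.1700^2.097 = 11.2388
Uncorrected PET = 16 × 11.2388 = 179.821 mm
Correction = (N/12)(d/30) = (11.5/12)(31/30) = 0.9903
PET = 179.821 × 0.9903 = 178.077 mm/month

178 mm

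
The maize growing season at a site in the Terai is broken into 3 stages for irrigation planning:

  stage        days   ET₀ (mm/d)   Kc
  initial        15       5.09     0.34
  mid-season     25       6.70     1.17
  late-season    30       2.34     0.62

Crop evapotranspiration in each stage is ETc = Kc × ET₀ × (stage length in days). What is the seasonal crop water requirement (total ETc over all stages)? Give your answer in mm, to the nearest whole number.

265 mm

initial: 0.34 × 5.09 × 15 = 25.96 mm
mid-season: 1.17 × 6.70 × 25 = 195.98 mm
late-season: 0.62 × 2.34 × 30 = 43.52 mm
Seasonal total = 265.46 mm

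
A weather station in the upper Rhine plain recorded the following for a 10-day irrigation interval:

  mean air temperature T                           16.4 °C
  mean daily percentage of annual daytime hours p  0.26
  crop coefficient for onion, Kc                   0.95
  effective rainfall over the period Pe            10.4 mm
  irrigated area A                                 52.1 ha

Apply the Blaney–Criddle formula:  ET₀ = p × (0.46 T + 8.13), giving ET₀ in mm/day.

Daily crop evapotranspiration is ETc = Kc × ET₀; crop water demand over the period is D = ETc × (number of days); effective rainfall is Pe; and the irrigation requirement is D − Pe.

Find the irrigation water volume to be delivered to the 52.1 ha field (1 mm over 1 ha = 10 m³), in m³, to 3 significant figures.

14800 m³

ET₀ = 0.26 × (0.46 × 16.4 + 8.13) = 0.26 × 15.674 = 4.0752 mm/d
ETc = Kc × ET₀ = 0.95 × 4.0752 = 3.8714 mm/d
Crop demand D = ETc × 10 d = 3.8714 × 10 = 38.714 mm
D − Pe = 38.714 − 10.4 = 28.314 mm
Volume = 28.314 mm × 52.1 ha × 10 = 14751.6 m³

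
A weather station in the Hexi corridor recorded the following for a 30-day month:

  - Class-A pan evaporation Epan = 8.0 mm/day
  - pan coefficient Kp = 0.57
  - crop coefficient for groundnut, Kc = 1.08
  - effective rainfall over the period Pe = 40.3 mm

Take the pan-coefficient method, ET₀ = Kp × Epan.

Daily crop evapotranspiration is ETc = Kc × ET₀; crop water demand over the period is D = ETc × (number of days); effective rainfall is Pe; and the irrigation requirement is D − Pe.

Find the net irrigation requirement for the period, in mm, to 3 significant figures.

107 mm

ET₀ = 0.57 × 8.0 = 4.5600 mm/d
ETc = Kc × ET₀ = 1.08 × 4.5600 = 4.9248 mm/d
Crop demand D = ETc × 30 d = 4.9248 × 30 = 147.744 mm
D − Pe = 147.744 − 40.3 = 107.444 mm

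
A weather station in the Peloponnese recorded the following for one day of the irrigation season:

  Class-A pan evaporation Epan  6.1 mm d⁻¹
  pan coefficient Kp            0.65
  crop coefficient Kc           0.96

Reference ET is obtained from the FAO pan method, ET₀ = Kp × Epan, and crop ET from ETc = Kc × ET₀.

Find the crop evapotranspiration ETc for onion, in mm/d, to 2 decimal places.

3.81 mm/d

ET₀ = 0.65 × 6.1 = 3.9650 mm/d
ETc = Kc × ET₀ = 0.96 × 3.9650 = 3.8064 mm/d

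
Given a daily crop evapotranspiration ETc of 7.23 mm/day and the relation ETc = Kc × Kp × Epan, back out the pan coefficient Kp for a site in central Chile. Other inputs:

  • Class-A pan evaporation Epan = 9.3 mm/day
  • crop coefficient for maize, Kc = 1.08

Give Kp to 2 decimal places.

0.72

ETc = Kc × Kp × Epan  ⇒  Kp = ETc / (Kc × Epan)
Kp = 7.23 / (1.08 × 9.3) = 7.23 / 10.044 = 0.7198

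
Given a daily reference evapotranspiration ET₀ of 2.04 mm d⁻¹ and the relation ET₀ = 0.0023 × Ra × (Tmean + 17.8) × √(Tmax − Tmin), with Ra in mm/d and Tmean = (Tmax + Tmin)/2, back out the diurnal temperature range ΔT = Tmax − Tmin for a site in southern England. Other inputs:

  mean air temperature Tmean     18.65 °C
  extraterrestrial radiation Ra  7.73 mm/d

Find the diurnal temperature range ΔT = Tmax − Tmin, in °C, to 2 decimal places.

9.91 °C

√ΔT = ET₀ / [0.0023 × Ra × (Tmean+17.8)] = 2.04 / (0.0023 × 7.73 × 36.45) = 3.1479
ΔT = 3.1479² = 9.909 °C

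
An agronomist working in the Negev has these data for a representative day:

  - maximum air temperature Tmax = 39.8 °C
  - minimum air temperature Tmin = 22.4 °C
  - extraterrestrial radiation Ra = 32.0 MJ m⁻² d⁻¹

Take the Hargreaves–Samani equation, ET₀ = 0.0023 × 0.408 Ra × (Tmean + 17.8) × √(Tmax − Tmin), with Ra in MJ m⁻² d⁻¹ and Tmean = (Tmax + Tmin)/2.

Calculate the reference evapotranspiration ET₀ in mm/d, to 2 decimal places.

6.13 mm/d

Tmean = (39.8 + 22.4)/2 = 31.10 °C
0.408 Ra = 0.408 × 32.0 = 13.0560 mm/d equivalent
ET₀ = 0.0023 × 13.0560 × (31.10 + 17.8) × √17.4 = 0.0023 × 13.0560 × 48.90 × 4.1713 = 6.1252 mm/d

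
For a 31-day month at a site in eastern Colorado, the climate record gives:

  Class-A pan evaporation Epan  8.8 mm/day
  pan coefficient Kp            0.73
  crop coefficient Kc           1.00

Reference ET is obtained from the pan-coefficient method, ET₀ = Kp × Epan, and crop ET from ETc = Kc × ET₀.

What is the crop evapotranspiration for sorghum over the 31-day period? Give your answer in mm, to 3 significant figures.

ET₀ = 0.73 × 8.8 = 6.4240 mm/d
ETc = Kc × ET₀ = 1.00 × 6.4240 = 6.4240 mm/d
Over 31 days: 6.4240 × 31 = 199.144 mm

199 mm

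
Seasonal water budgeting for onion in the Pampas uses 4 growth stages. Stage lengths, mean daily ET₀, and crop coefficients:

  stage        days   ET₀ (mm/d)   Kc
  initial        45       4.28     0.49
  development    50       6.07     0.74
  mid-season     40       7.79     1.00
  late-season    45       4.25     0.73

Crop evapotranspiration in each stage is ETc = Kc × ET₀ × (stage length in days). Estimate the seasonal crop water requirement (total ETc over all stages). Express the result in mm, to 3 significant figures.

initial: 0.49 × 4.28 × 45 = 94.37 mm
development: 0.74 × 6.07 × 50 = 224.59 mm
mid-season: 1.00 × 7.79 × 40 = 311.60 mm
late-season: 0.73 × 4.25 × 45 = 139.61 mm
Seasonal total = 770.17 mm

770 mm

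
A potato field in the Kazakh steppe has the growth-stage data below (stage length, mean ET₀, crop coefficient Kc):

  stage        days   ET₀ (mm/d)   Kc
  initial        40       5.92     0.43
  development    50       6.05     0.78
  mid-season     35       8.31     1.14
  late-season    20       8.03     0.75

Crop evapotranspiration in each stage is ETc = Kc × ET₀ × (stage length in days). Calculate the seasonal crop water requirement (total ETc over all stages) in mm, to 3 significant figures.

790 mm

initial: 0.43 × 5.92 × 40 = 101.82 mm
development: 0.78 × 6.05 × 50 = 235.95 mm
mid-season: 1.14 × 8.31 × 35 = 331.57 mm
late-season: 0.75 × 8.03 × 20 = 120.45 mm
Seasonal total = 789.79 mm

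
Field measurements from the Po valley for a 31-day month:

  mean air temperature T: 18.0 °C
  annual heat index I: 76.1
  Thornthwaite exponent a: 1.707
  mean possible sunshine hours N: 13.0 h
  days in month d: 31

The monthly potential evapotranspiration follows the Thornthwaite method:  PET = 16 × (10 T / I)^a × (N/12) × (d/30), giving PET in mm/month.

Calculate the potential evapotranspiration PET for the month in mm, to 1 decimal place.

77.9 mm

10T/I = 10 × 18.0 / 76.1 = 2.3653
(10T/I)^a = 2.3653^1.707 = 4.3473
Uncorrected PET = 16 × 4.3473 = 69.557 mm
Correction = (N/12)(d/30) = (13.0/12)(31/30) = 1.1194
PET = 69.557 × 1.1194 = 77.862 mm/month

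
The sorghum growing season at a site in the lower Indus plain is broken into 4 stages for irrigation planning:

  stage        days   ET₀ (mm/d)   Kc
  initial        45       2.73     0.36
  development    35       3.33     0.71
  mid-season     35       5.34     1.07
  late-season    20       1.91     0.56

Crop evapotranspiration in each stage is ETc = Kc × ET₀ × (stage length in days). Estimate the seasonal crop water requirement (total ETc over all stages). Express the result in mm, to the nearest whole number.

348 mm

initial: 0.36 × 2.73 × 45 = 44.23 mm
development: 0.71 × 3.33 × 35 = 82.75 mm
mid-season: 1.07 × 5.34 × 35 = 199.98 mm
late-season: 0.56 × 1.91 × 20 = 21.39 mm
Seasonal total = 348.35 mm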